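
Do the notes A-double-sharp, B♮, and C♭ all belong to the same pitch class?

A## is pitch class 11; B is pitch class 11; Cb is pitch class 11.
All spellings map to pitch class 11, so they are enharmonically equivalent.

Yes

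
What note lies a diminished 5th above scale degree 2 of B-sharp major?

G#

Scale degree 2 of B# major is C##.
A diminished fifth (6 semitones) above C## lands on the letter G, giving G#.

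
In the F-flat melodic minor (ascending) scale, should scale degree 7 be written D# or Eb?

Eb

Each scale degree takes a distinct letter name. Degree 7 of a scale on F must use the letter E.
Eb and D# are enharmonically the same pitch, but only Eb uses the letter E, so it is the correct spelling here.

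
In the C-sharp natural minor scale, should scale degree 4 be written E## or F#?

Each scale degree takes a distinct letter name. Degree 4 of a scale on C must use the letter F.
F# and E## are enharmonically the same pitch, but only F# uses the letter F, so it is the correct spelling here.

F#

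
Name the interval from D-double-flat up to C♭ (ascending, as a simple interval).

major seventh

The letter names run D→C, a span of 6 letter steps, so the interval is some kind of seventh.
Dbb to Cb is 11 semitones. A major seventh is 11, so 11 makes it major.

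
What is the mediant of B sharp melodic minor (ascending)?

Degree 3 takes the letter 2 steps above B, which is D.
In melodic minor (ascending), degree 3 sits 3 semitones above the tonic. B# + 3 semitones is pitch class 3, spelled on D as D#.

D#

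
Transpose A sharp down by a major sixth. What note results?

C#

A sixth below A lands on the letter C.
A major sixth spans 9 semitones, so A# moves to pitch class 1. On the letter C that is C#.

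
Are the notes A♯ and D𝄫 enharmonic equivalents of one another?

No

Two spellings are enharmonically equivalent only if they share a pitch class.
Here A# → 10, Dbb → 0; 0 ≠ 10, so they are not.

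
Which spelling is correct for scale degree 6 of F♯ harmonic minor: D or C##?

Each scale degree takes a distinct letter name. Degree 6 of a scale on F must use the letter D.
D and C## are enharmonically the same pitch, but only D uses the letter D, so it is the correct spelling here.

D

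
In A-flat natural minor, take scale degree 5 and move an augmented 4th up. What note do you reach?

A

Scale degree 5 of Ab natural minor is Eb.
An augmented fourth (6 semitones) above Eb lands on the letter A, giving A.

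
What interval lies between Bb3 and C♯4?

augmented second

Counting letters B–C gives a second.
Bb→C# = 3 semitones, 1 wider than the major second (2), so augmented.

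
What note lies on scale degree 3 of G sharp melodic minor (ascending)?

B

Degree 3 takes the letter 2 steps above G, which is B.
In melodic minor (ascending), degree 3 sits 3 semitones above the tonic. G# + 3 semitones is pitch class 11, spelled on B as B.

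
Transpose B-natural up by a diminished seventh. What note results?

Ab

B up a major seventh is A#, so the target letter is A.
From B, a diminished seventh is 9 semitones up: Ab.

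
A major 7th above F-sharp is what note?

A seventh above F lands on the letter E.
A major seventh spans 11 semitones, so F# moves to pitch class 5. On the letter E that is E#.

E#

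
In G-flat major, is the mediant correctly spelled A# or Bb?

Bb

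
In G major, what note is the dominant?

D

The G major scale runs G A B C D E F#.
Degree 5 is D.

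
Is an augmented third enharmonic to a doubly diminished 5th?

An augmented third spans 5 semitones; a doubly diminished fifth spans 5.
They are enharmonically equivalent.

Yes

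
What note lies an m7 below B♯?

C##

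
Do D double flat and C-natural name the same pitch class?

Yes

Dbb is pitch class 0; C is pitch class 0.
All spellings map to pitch class 0, so they are enharmonically equivalent.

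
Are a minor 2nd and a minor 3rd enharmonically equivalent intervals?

A minor second spans 1 semitone; a minor third spans 3.
The spans differ, so they are not enharmonic equivalents.

No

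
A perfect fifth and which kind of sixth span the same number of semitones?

diminished

A perfect fifth spans 7 semitones.
A sixth spanning 7 semitones is diminished (the major sixth is 9).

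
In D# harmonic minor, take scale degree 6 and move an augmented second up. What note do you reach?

Scale degree 6 of D# harmonic minor is B.
An augmented second (3 semitones) above B lands on the letter C, giving C##.

C##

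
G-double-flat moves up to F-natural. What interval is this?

augmented seventh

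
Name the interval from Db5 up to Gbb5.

The letter names run D→G, a span of 3 letter steps, so the interval is some kind of fourth.
Db to Gbb is 4 semitones. A perfect fourth is 5, so 4 makes it diminished.

diminished fourth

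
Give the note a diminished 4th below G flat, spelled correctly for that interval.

D

G down a perfect fourth is D, so the target letter is D.
From Gb, a diminished fourth is 4 semitones down: D.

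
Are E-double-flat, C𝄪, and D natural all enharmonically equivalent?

Yes

Ebb = pitch class 2 and C## = pitch class 2 and D = pitch class 2 — the same pitch class, so they are enharmonic equivalents.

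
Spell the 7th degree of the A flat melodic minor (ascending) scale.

G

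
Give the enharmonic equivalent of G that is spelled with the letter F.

G is pitch class 7. The letter F alone is pitch class 5.
To reach pitch class 7 from F requires an offset of +2 semitones, i.e. double sharp: F##.

F##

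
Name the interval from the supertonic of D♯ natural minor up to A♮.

diminished fourth

The supertonic of D# natural minor is E#.
E# up to A: letters E→A make it a fourth; 4 semitones makes it diminished.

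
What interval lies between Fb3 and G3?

The letter names run F→G, a span of 1 letter step, so the interval is some kind of second.
Fb to G is 3 semitones. A major second is 2, so 3 makes it augmented.

augmented second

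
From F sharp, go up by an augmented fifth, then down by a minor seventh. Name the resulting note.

D##

An augmented fifth up from F# is C## (letter C, 8 semitones up).
A minor seventh down from C## is D## (letter D, 10 semitones down).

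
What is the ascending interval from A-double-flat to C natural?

augmented third

Counting letters A–B–C gives a third.
Abb→C = 5 semitones, 1 wider than the major third (4), so augmented.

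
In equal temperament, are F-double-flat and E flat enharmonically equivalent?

Fbb is pitch class 3; Eb is pitch class 3.
All spellings map to pitch class 3, so they are enharmonically equivalent.

Yes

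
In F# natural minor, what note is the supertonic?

G#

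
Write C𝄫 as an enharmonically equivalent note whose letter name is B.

Plain B sits 1 semitone above Cbb, so on the letter B the same pitch needs a flat: Bb.

Bb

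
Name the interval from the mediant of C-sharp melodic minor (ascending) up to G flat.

The mediant of C# melodic minor (ascending) is E.
E up to Gb: letters E→G make it a third; 2 semitones makes it diminished.

diminished third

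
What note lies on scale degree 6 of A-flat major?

The Ab major scale runs Ab Bb C Db Eb F G.
Degree 6 is F.

F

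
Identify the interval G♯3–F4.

The letter names run G→F, a span of 6 letter steps, so the interval is some kind of seventh.
G# to F is 9 semitones. A major seventh is 11, so 9 makes it diminished.

diminished seventh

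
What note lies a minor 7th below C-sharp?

A seventh below C lands on the letter D.
A minor seventh spans 10 semitones, so C# moves to pitch class 3. On the letter D that is D#.

D#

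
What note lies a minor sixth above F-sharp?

F up a major sixth is D, so the target letter is D.
From F#, a minor sixth is 8 semitones up: D.

D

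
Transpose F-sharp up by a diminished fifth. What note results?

C

A fifth above F lands on the letter C.
A diminished fifth spans 6 semitones, so F# moves to pitch class 0. On the letter C that is C.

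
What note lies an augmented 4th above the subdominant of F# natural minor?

E#

The subdominant of F# natural minor is B.
An augmented fourth (6 semitones) above B lands on the letter E, giving E#.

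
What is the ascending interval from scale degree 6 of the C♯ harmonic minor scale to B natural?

Scale degree 6 of C# harmonic minor is A.
A up to B: letters A→B make it a second; 2 semitones makes it major.

major second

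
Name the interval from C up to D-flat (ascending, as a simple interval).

Counting letters C–D gives a second.
C→Db = 1 semitone, 1 narrower than the major second (2), so minor.

minor second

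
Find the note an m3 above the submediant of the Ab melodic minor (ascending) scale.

Ab

The submediant of Ab melodic minor (ascending) is F.
A minor third (3 semitones) above F lands on the letter A, giving Ab.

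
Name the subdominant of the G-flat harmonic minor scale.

The Gb harmonic minor scale runs Gb Ab Bbb Cb Db Ebb F.
Degree 4 is Cb.

Cb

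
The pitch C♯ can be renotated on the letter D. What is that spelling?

Db

Plain D sits 1 semitone above C#, so on the letter D the same pitch needs a flat: Db.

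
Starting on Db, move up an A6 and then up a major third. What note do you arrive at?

An augmented sixth up from Db is B (letter B, 10 semitones up).
A major third up from B is D# (letter D, 4 semitones up).

D#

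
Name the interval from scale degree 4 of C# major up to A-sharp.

Scale degree 4 of C# major is F#.
F# up to A#: letters F→A make it a third; 4 semitones makes it major.

major third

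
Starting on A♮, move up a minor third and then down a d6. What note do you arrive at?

E#

A minor third up from A is C (letter C, 3 semitones up).
A diminished sixth down from C is E# (letter E, 7 semitones down).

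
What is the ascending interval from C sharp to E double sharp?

augmented third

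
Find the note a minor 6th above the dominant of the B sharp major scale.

The dominant of B# major is F##.
A minor sixth (8 semitones) above F## lands on the letter D, giving D#.

D#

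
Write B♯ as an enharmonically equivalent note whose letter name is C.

B# is pitch class 0. The letter C alone is pitch class 0.
Pitch class 0 on C needs no accidental: C.

C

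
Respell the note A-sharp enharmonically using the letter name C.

Cbb

Plain C sits 2 semitones above A#, so on the letter C the same pitch needs a double flat: Cbb.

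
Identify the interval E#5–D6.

The letter names run E→D, a span of 6 letter steps, so the interval is some kind of seventh.
E# to D is 9 semitones. A major seventh is 11, so 9 makes it diminished.

diminished seventh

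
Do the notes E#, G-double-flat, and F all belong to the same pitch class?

E# = pitch class 5 and Gbb = pitch class 5 and F = pitch class 5 — the same pitch class, so they are enharmonic equivalents.

Yes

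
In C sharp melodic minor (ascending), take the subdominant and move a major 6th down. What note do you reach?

A

The subdominant of C# melodic minor (ascending) is F#.
A major sixth (9 semitones) below F# lands on the letter A, giving A.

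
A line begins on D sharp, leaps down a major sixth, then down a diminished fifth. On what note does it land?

A major sixth down from D# is F# (letter F, 9 semitones down).
A diminished fifth down from F# is B# (letter B, 6 semitones down).

B#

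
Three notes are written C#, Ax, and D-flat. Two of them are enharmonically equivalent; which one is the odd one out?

In 12-tone equal temperament, enharmonic equivalents share a pitch class. C# is pitch class 1; A## is pitch class 11; Db is pitch class 1.
C# and Db share pitch class 1, while A## is pitch class 11.

A##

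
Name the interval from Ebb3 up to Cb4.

major sixth

The letter names run E→C, a span of 5 letter steps, so the interval is some kind of sixth.
Ebb to Cb is 9 semitones. A major sixth is 9, so 9 makes it major.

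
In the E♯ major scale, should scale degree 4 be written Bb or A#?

A#

Each scale degree takes a distinct letter name. Degree 4 of a scale on E must use the letter A.
A# and Bb are enharmonically the same pitch, but only A# uses the letter A, so it is the correct spelling here.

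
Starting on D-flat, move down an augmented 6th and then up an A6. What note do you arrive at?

An augmented sixth down from Db is Fbb (letter F, 10 semitones down).
An augmented sixth up from Fbb is Db (letter D, 10 semitones up).

Db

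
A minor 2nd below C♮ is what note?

B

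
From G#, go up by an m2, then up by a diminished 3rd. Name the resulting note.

Cb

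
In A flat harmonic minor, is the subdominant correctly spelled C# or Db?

Db

Each scale degree takes a distinct letter name. Degree 4 of a scale on A must use the letter D.
Db and C# are enharmonically the same pitch, but only Db uses the letter D, so it is the correct spelling here.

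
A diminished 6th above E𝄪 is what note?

E up a major sixth is C#, so the target letter is C.
From E##, a diminished sixth is 7 semitones up: C#.

C#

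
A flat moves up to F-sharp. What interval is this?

The letter names run A→F, a span of 5 letter steps, so the interval is some kind of sixth.
Ab to F# is 10 semitones. A major sixth is 9, so 10 makes it augmented.

augmented sixth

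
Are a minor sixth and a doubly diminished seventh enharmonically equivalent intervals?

Yes

A minor sixth spans 8 semitones; a doubly diminished seventh spans 8.
They are enharmonically equivalent.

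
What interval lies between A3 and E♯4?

Counting letters A–B–C–D–E gives a fifth.
A→E# = 8 semitones, 1 wider than the perfect fifth (7), so augmented.

augmented fifth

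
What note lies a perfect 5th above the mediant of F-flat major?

Eb

The mediant of Fb major is Ab.
A perfect fifth (7 semitones) above Ab lands on the letter E, giving Eb.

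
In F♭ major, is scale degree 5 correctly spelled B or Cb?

Each scale degree takes a distinct letter name. Degree 5 of a scale on F must use the letter C.
Cb and B are enharmonically the same pitch, but only Cb uses the letter C, so it is the correct spelling here.

Cb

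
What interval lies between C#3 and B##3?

The letter names run C→B, a span of 6 letter steps, so the interval is some kind of seventh.
C# to B## is 12 semitones. A major seventh is 11, so 12 makes it augmented.

augmented seventh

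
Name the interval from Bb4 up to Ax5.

doubly augmented seventh

Counting letters B–C–D–E–F–G–A gives a seventh.
Bb→A## = 13 semitones, 2 wider than the major seventh (11), so doubly augmented.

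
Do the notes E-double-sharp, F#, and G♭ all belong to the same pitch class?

E## = pitch class 6 and F# = pitch class 6 and Gb = pitch class 6 — the same pitch class, so they are enharmonic equivalents.

Yes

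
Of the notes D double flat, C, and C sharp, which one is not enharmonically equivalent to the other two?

C#

In 12-tone equal temperament, enharmonic equivalents share a pitch class. Dbb is pitch class 0; C is pitch class 0; C# is pitch class 1.
Dbb and C share pitch class 0, while C# is pitch class 1.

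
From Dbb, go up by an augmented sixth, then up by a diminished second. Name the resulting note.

Cbb

An augmented sixth up from Dbb is Bb (letter B, 10 semitones up).
A diminished second up from Bb is Cbb (letter C, 0 semitones up).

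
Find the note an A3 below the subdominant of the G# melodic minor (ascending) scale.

The subdominant of G# melodic minor (ascending) is C#.
An augmented third (5 semitones) below C# lands on the letter A, giving Ab.

Ab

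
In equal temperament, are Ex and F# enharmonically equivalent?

Yes

E## is pitch class 6; F# is pitch class 6.
All spellings map to pitch class 6, so they are enharmonically equivalent.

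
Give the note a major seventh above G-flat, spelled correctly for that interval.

G up a major seventh is F#, so the target letter is F.
From Gb, a major seventh is 11 semitones up: F.

F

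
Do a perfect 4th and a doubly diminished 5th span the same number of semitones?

A perfect fourth spans 5 semitones; a doubly diminished fifth spans 5.
They are enharmonically equivalent.

Yes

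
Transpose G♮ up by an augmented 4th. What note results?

C#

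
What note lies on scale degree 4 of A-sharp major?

The A# major scale runs A# B# C## D# E# F## G##.
Degree 4 is D#.

D#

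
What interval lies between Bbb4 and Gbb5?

The letter names run B→G, a span of 5 letter steps, so the interval is some kind of sixth.
Bbb to Gbb is 8 semitones. A major sixth is 9, so 8 makes it minor.

minor sixth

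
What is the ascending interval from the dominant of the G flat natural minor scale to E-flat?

major second

The dominant of Gb natural minor is Db.
Db up to Eb: letters D→E make it a second; 2 semitones makes it major.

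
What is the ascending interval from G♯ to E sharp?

major sixth

Counting letters G–A–B–C–D–E gives a sixth.
G#→E# = 9 semitones, exactly the major sixth.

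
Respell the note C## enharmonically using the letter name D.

C## is pitch class 2. The letter D alone is pitch class 2.
Pitch class 2 on D needs no accidental: D.

D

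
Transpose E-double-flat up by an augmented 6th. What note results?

C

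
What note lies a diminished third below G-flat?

G down a major third is Eb, so the target letter is E.
From Gb, a diminished third is 2 semitones down: E.

E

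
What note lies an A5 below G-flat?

Cbb

G down a perfect fifth is C, so the target letter is C.
From Gb, an augmented fifth is 8 semitones down: Cbb.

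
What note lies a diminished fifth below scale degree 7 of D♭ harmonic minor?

Scale degree 7 of Db harmonic minor is C.
A diminished fifth (6 semitones) below C lands on the letter F, giving F#.

F#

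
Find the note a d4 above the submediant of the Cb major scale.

The submediant of Cb major is Ab.
A diminished fourth (4 semitones) above Ab lands on the letter D, giving Dbb.

Dbb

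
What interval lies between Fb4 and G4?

augmented second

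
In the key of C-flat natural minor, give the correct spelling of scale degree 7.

Bbb

Degree 7 takes the letter 6 steps above C, which is B.
In natural minor, degree 7 sits 10 semitones above the tonic. Cb + 10 semitones is pitch class 9, spelled on B as Bbb.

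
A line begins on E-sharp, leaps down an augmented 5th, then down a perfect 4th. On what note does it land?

An augmented fifth down from E# is A (letter A, 8 semitones down).
A perfect fourth down from A is E (letter E, 5 semitones down).

E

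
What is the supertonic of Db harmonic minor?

Eb

The Db harmonic minor scale runs Db Eb Fb Gb Ab Bbb C.
Degree 2 is Eb.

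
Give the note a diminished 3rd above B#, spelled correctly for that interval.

B up a major third is D#, so the target letter is D.
From B#, a diminished third is 2 semitones up: D.

D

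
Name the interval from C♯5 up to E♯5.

major third

The letter names run C→E, a span of 2 letter steps, so the interval is some kind of third.
C# to E# is 4 semitones. A major third is 4, so 4 makes it major.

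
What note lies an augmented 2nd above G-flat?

A

G up a major second is A, so the target letter is A.
From Gb, an augmented second is 3 semitones up: A.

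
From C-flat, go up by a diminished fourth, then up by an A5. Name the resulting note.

A diminished fourth up from Cb is Fbb (letter F, 4 semitones up).
An augmented fifth up from Fbb is Cb (letter C, 8 semitones up).

Cb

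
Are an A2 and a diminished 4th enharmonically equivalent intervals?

No

An augmented second spans 3 semitones; a diminished fourth spans 4.
The spans differ, so they are not enharmonic equivalents.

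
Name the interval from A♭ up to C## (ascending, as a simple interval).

doubly augmented third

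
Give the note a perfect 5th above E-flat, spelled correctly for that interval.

Bb

A fifth above E lands on the letter B.
A perfect fifth spans 7 semitones, so Eb moves to pitch class 10. On the letter B that is Bb.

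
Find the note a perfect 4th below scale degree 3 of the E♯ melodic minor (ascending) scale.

Scale degree 3 of E# melodic minor (ascending) is G#.
A perfect fourth (5 semitones) below G# lands on the letter D, giving D#.

D#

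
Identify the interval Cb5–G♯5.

doubly augmented fifth

The letter names run C→G, a span of 4 letter steps, so the interval is some kind of fifth.
Cb to G# is 9 semitones. A perfect fifth is 7, so 9 makes it doubly augmented.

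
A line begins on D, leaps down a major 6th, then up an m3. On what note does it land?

A major sixth down from D is F (letter F, 9 semitones down).
A minor third up from F is Ab (letter A, 3 semitones up).

Ab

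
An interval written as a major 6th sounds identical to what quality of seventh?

diminished

A major sixth spans 9 semitones.
A seventh spanning 9 semitones is diminished (the major seventh is 11).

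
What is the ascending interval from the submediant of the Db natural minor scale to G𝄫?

minor sixth

The submediant of Db natural minor is Bbb.
Bbb up to Gbb: letters B→G make it a sixth; 8 semitones makes it minor.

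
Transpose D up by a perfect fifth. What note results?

A

A fifth above D lands on the letter A.
A perfect fifth spans 7 semitones, so D moves to pitch class 9. On the letter A that is A.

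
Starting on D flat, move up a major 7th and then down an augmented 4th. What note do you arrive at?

Gb

A major seventh up from Db is C (letter C, 11 semitones up).
An augmented fourth down from C is Gb (letter G, 6 semitones down).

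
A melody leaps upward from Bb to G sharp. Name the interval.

augmented sixth

The letter names run B→G, a span of 5 letter steps, so the interval is some kind of sixth.
Bb to G# is 10 semitones. A major sixth is 9, so 10 makes it augmented.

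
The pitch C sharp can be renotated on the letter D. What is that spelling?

Db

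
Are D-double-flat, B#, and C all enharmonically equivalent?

Yes

Dbb is pitch class 0; B# is pitch class 0; C is pitch class 0.
All spellings map to pitch class 0, so they are enharmonically equivalent.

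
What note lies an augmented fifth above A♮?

E#

A up a perfect fifth is E, so the target letter is E.
From A, an augmented fifth is 8 semitones up: E#.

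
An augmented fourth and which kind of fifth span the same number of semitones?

diminished

An augmented fourth spans 6 semitones.
A fifth spanning 6 semitones is diminished (the perfect fifth is 7).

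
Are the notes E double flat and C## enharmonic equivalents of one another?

Yes

Ebb = pitch class 2 and C## = pitch class 2 — the same pitch class, so they are enharmonic equivalents.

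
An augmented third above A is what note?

C##

A third above A lands on the letter C.
An augmented third spans 5 semitones, so A moves to pitch class 2. On the letter C that is C##.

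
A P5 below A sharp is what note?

D#

A fifth below A lands on the letter D.
A perfect fifth spans 7 semitones, so A# moves to pitch class 3. On the letter D that is D#.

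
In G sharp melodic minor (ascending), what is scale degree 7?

F##

The G# melodic minor (ascending) scale runs G# A# B C# D# E# F##.
Degree 7 is F##.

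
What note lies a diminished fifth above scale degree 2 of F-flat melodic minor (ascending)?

Scale degree 2 of Fb melodic minor (ascending) is Gb.
A diminished fifth (6 semitones) above Gb lands on the letter D, giving Dbb.

Dbb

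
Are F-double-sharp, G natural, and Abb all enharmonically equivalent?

F## = pitch class 7 and G = pitch class 7 and Abb = pitch class 7 — the same pitch class, so they are enharmonic equivalents.

Yes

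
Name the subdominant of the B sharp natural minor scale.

E#

The B# natural minor scale runs B# C## D# E# F## G# A#.
Degree 4 is E#.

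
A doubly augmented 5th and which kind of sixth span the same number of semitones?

A doubly augmented fifth spans 9 semitones.
A sixth spanning 9 semitones is major (the major sixth is 9).

major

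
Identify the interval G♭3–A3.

augmented second

Counting letters G–A gives a second.
Gb→A = 3 semitones, 1 wider than the major second (2), so augmented.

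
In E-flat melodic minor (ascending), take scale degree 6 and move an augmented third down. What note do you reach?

Scale degree 6 of Eb melodic minor (ascending) is C.
An augmented third (5 semitones) below C lands on the letter A, giving Abb.

Abb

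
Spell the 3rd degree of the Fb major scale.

The Fb major scale runs Fb Gb Ab Bbb Cb Db Eb.
Degree 3 is Ab.

Ab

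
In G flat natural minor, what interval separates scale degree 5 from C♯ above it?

augmented seventh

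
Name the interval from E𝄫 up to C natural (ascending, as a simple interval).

Counting letters E–F–G–A–B–C gives a sixth.
Ebb→C = 10 semitones, 1 wider than the major sixth (9), so augmented.

augmented sixth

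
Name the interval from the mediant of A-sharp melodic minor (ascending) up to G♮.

diminished fifth

The mediant of A# melodic minor (ascending) is C#.
C# up to G: letters C→G make it a fifth; 6 semitones makes it diminished.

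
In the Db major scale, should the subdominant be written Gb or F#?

Each scale degree takes a distinct letter name. Degree 4 of a scale on D must use the letter G.
Gb and F# are enharmonically the same pitch, but only Gb uses the letter G, so it is the correct spelling here.

Gb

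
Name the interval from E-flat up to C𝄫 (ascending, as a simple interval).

diminished sixth

Counting letters E–F–G–A–B–C gives a sixth.
Eb→Cbb = 7 semitones, 2 narrower than the major sixth (9), so diminished.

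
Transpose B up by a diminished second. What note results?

Cb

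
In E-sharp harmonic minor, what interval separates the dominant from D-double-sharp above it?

major third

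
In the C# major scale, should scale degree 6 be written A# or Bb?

Each scale degree takes a distinct letter name. Degree 6 of a scale on C must use the letter A.
A# and Bb are enharmonically the same pitch, but only A# uses the letter A, so it is the correct spelling here.

A#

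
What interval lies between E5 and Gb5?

The letter names run E→G, a span of 2 letter steps, so the interval is some kind of third.
E to Gb is 2 semitones. A major third is 4, so 2 makes it diminished.

diminished third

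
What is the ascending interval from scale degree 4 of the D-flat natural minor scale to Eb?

Scale degree 4 of Db natural minor is Gb.
Gb up to Eb: letters G→E make it a sixth; 9 semitones makes it major.

major sixth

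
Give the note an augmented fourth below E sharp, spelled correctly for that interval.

E down a perfect fourth is B, so the target letter is B.
From E#, an augmented fourth is 6 semitones down: B.

B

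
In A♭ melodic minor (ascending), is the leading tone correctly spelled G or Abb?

Each scale degree takes a distinct letter name. Degree 7 of a scale on A must use the letter G.
G and Abb are enharmonically the same pitch, but only G uses the letter G, so it is the correct spelling here.

G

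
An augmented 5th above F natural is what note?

C#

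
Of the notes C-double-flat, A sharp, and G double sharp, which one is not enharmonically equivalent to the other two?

In 12-tone equal temperament, enharmonic equivalents share a pitch class. Cbb is pitch class 10; A# is pitch class 10; G## is pitch class 9.
Cbb and A# share pitch class 10, while G## is pitch class 9.

G##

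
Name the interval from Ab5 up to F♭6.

minor sixth

Counting letters A–B–C–D–E–F gives a sixth.
Ab→Fb = 8 semitones, 1 narrower than the major sixth (9), so minor.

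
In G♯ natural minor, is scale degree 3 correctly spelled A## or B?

Each scale degree takes a distinct letter name. Degree 3 of a scale on G must use the letter B.
B and A## are enharmonically the same pitch, but only B uses the letter B, so it is the correct spelling here.

B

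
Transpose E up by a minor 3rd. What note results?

A third above E lands on the letter G.
A minor third spans 3 semitones, so E moves to pitch class 7. On the letter G that is G.

G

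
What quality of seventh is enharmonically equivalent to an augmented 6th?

An augmented sixth spans 10 semitones.
A seventh spanning 10 semitones is minor (the major seventh is 11).

minor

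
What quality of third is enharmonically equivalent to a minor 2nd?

doubly diminished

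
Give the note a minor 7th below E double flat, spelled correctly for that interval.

Fb

A seventh below E lands on the letter F.
A minor seventh spans 10 semitones, so Ebb moves to pitch class 4. On the letter F that is Fb.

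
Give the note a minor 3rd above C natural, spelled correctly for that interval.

A third above C lands on the letter E.
A minor third spans 3 semitones, so C moves to pitch class 3. On the letter E that is Eb.

Eb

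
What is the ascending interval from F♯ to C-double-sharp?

augmented fifth

Counting letters F–G–A–B–C gives a fifth.
F#→C## = 8 semitones, 1 wider than the perfect fifth (7), so augmented.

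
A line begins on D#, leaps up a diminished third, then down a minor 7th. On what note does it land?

A diminished third up from D# is F (letter F, 2 semitones up).
A minor seventh down from F is G (letter G, 10 semitones down).

G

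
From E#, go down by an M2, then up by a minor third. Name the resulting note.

F#

A major second down from E# is D# (letter D, 2 semitones down).
A minor third up from D# is F# (letter F, 3 semitones up).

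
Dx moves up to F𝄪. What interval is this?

minor third

Counting letters D–E–F gives a third.
D##→F## = 3 semitones, 1 narrower than the major third (4), so minor.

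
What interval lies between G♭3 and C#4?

Counting letters G–A–B–C gives a fourth.
Gb→C# = 7 semitones, 2 wider than the perfect fourth (5), so doubly augmented.

doubly augmented fourth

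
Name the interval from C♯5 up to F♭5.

doubly diminished fourth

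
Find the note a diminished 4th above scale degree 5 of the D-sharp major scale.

Scale degree 5 of D# major is A#.
A diminished fourth (4 semitones) above A# lands on the letter D, giving D.

D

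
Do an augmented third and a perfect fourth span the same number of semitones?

An augmented third spans 5 semitones; a perfect fourth spans 5.
They are enharmonically equivalent.

Yes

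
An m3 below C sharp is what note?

A third below C lands on the letter A.
A minor third spans 3 semitones, so C# moves to pitch class 10. On the letter A that is A#.

A#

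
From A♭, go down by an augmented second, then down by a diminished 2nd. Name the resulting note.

F

An augmented second down from Ab is Gbb (letter G, 3 semitones down).
A diminished second down from Gbb is F (letter F, 0 semitones down).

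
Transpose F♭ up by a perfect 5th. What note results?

Cb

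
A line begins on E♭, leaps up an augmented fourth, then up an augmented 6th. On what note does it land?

F##

An augmented fourth up from Eb is A (letter A, 6 semitones up).
An augmented sixth up from A is F## (letter F, 10 semitones up).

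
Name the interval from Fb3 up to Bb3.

augmented fourth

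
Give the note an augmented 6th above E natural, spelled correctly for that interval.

E up a major sixth is C#, so the target letter is C.
From E, an augmented sixth is 10 semitones up: C##.

C##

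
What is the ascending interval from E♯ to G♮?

diminished third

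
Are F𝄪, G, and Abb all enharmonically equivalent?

Yes

F## is pitch class 7; G is pitch class 7; Abb is pitch class 7.
All spellings map to pitch class 7, so they are enharmonically equivalent.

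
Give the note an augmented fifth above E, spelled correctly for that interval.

B#

A fifth above E lands on the letter B.
An augmented fifth spans 8 semitones, so E moves to pitch class 0. On the letter B that is B#.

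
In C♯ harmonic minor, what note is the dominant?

G#

The C# harmonic minor scale runs C# D# E F# G# A B#.
Degree 5 is G#.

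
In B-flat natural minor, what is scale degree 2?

C

Degree 2 takes the letter 1 step above B, which is C.
In natural minor, degree 2 sits 2 semitones above the tonic. Bb + 2 semitones is pitch class 0, spelled on C as C.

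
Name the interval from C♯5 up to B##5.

The letter names run C→B, a span of 6 letter steps, so the interval is some kind of seventh.
C# to B## is 12 semitones. A major seventh is 11, so 12 makes it augmented.

augmented seventh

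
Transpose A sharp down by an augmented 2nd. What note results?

G

A second below A lands on the letter G.
An augmented second spans 3 semitones, so A# moves to pitch class 7. On the letter G that is G.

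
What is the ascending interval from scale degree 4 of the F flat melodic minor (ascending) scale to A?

augmented seventh

Scale degree 4 of Fb melodic minor (ascending) is Bbb.
Bbb up to A: letters B→A make it a seventh; 12 semitones makes it augmented.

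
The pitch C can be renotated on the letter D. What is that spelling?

C is pitch class 0. The letter D alone is pitch class 2.
To reach pitch class 0 from D requires an offset of -2 semitones, i.e. double flat: Dbb.

Dbb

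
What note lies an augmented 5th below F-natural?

A fifth below F lands on the letter B.
An augmented fifth spans 8 semitones, so F moves to pitch class 9. On the letter B that is Bbb.

Bbb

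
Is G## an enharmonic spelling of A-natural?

G## is pitch class 9; A is pitch class 9.
All spellings map to pitch class 9, so they are enharmonically equivalent.

Yes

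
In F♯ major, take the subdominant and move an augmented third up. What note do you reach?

D##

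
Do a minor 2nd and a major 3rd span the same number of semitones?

No

A minor second spans 1 semitone; a major third spans 4.
The spans differ, so they are not enharmonic equivalents.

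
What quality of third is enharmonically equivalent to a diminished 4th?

major

A diminished fourth spans 4 semitones.
A third spanning 4 semitones is major (the major third is 4).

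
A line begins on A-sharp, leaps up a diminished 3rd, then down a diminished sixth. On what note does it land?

A diminished third up from A# is C (letter C, 2 semitones up).
A diminished sixth down from C is E# (letter E, 7 semitones down).

E#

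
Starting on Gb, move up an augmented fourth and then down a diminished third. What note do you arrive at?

An augmented fourth up from Gb is C (letter C, 6 semitones up).
A diminished third down from C is A# (letter A, 2 semitones down).

A#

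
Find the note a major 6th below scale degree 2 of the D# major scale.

G#

Scale degree 2 of D# major is E#.
A major sixth (9 semitones) below E# lands on the letter G, giving G#.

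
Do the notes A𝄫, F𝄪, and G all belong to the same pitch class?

Abb is pitch class 7; F## is pitch class 7; G is pitch class 7.
All spellings map to pitch class 7, so they are enharmonically equivalent.

Yes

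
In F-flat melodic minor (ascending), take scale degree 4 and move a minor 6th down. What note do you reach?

Scale degree 4 of Fb melodic minor (ascending) is Bbb.
A minor sixth (8 semitones) below Bbb lands on the letter D, giving Db.

Db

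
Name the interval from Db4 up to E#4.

Counting letters D–E gives a second.
Db→E# = 4 semitones, 2 wider than the major second (2), so doubly augmented.

doubly augmented second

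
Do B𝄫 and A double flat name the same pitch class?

No

Two spellings are enharmonically equivalent only if they share a pitch class.
Here Bbb → 9, Abb → 7; 7 ≠ 9, so they are not.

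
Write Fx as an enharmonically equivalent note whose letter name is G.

G

F## is pitch class 7. The letter G alone is pitch class 7.
Pitch class 7 on G needs no accidental: G.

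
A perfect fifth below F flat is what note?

Bbb

A fifth below F lands on the letter B.
A perfect fifth spans 7 semitones, so Fb moves to pitch class 9. On the letter B that is Bbb.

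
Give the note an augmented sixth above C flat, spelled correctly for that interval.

A

A sixth above C lands on the letter A.
An augmented sixth spans 10 semitones, so Cb moves to pitch class 9. On the letter A that is A.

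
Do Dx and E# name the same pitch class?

Two spellings are enharmonically equivalent only if they share a pitch class.
Here D## → 4, E# → 5; 4 ≠ 5, so they are not.

No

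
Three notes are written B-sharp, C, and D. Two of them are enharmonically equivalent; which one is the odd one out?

In 12-tone equal temperament, enharmonic equivalents share a pitch class. B# is pitch class 0; C is pitch class 0; D is pitch class 2.
B# and C share pitch class 0, while D is pitch class 2.

D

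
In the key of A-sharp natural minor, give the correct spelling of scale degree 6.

F#

Degree 6 takes the letter 5 steps above A, which is F.
In natural minor, degree 6 sits 8 semitones above the tonic. A# + 8 semitones is pitch class 6, spelled on F as F#.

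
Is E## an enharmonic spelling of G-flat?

Yes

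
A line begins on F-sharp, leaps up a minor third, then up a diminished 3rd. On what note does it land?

Cb

A minor third up from F# is A (letter A, 3 semitones up).
A diminished third up from A is Cb (letter C, 2 semitones up).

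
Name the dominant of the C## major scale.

Degree 5 takes the letter 4 steps above C, which is G.
In major, degree 5 sits 7 semitones above the tonic. C## + 7 semitones is pitch class 9, spelled on G as G##.

G##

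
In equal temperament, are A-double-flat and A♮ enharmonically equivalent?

Two spellings are enharmonically equivalent only if they share a pitch class.
Here Abb → 7, A → 9; 7 ≠ 9, so they are not.

No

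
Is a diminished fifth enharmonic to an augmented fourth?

Yes

A diminished fifth spans 6 semitones; an augmented fourth spans 6.
They are enharmonically equivalent.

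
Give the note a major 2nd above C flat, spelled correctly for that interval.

C up a major second is D, so the target letter is D.
From Cb, a major second is 2 semitones up: Db.

Db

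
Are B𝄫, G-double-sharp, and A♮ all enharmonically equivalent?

Yes

Bbb is pitch class 9; G## is pitch class 9; A is pitch class 9.
All spellings map to pitch class 9, so they are enharmonically equivalent.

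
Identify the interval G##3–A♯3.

minor second

The letter names run G→A, a span of 1 letter step, so the interval is some kind of second.
G## to A# is 1 semitone. A major second is 2, so 1 makes it minor.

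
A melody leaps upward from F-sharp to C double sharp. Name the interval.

augmented fifth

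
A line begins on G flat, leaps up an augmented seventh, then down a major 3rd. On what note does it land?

D

An augmented seventh up from Gb is F# (letter F, 12 semitones up).
A major third down from F# is D (letter D, 4 semitones down).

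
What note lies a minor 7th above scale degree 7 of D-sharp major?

Scale degree 7 of D# major is C##.
A minor seventh (10 semitones) above C## lands on the letter B, giving B#.

B#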